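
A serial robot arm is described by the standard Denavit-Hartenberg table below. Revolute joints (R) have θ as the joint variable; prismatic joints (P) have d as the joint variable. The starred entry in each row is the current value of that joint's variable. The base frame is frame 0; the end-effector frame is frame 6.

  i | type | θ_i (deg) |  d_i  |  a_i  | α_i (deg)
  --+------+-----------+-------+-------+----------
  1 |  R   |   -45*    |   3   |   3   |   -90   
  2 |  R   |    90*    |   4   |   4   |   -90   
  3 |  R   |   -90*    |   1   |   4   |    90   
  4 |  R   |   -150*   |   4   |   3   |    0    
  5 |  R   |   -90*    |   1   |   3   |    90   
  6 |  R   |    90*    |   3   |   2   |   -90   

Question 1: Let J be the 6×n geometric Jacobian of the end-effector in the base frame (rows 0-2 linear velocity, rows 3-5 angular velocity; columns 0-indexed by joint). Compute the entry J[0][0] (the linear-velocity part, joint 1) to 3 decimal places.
-5.019

axis z_0 = ẑ; lever o_n−o_0 = (4.1733,5.0191,6.0000)
cross product → J_v[:, 0] = (-5.0191,4.1733,0.0000)
J_ω[:, 0] = z_0
entry J[0][0] = -5.0191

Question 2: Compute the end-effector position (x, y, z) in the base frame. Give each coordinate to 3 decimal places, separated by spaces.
4.173 5.019 6.000

after link 1: o_1 = (2.1213, -2.1213, 3.0000)
after link 2: o_2 = (4.9497, 0.7071, -1.0000)
after link 3: o_3 = (7.0711, 4.2426, -1.0000)
after link 4: o_4 = (6.2946, 1.3449, 3.0000)
after link 5: o_5 = (3.3968, 2.1213, 4.0000)
after link 6: o_6 = (4.1733, 5.0191, 6.0000)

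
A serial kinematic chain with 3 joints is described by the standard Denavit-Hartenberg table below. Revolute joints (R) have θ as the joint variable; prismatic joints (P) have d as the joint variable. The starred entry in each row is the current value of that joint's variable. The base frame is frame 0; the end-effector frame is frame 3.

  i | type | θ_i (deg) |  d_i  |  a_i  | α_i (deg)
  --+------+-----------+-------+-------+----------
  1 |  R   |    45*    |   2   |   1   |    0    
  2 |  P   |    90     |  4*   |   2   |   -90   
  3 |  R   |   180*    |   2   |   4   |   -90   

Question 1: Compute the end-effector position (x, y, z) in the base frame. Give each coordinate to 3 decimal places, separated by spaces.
after link 1: o_1 = (0.7071, 0.7071, 2.0000)
after link 2: o_2 = (-0.7071, 2.1213, 6.0000)
after link 3: o_3 = (0.7071, -2.1213, 6.0000)

0.707 -2.121 6.000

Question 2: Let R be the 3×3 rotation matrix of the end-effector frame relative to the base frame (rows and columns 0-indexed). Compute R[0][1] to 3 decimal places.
End-effector y-axis (col 1 of R) = (0.7071,0.7071,0.0000)
R[0][1] = 0.7071

0.707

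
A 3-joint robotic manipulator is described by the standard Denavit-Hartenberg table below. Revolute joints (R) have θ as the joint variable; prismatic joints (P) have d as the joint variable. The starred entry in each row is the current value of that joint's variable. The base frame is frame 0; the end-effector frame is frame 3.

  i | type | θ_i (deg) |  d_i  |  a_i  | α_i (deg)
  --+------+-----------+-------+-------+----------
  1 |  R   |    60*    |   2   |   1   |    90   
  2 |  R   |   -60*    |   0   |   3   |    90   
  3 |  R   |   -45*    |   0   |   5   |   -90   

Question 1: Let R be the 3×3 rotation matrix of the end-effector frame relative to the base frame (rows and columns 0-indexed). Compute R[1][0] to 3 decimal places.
End-effector x-axis (col 0 of R) = (-0.4356,0.6597,-0.6124)
R[1][0] = 0.6597

0.660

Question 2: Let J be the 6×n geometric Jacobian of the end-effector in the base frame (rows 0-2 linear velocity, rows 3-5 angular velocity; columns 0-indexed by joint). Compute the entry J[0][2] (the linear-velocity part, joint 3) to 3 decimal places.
3.946

axis z_2 = (-0.4330,-0.7500,-0.5000); lever o_n−o_2 = (-2.1780,3.2987,-3.0619)
cross product → J_v[:, 2] = (3.9457,-0.2368,-3.0619)
J_ω[:, 2] = z_2
entry J[0][2] = 3.9457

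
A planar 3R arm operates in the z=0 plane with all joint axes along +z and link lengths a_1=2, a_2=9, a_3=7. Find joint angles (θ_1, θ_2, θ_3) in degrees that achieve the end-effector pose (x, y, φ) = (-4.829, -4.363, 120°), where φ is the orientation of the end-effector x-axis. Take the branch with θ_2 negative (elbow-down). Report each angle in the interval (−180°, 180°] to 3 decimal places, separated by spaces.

-59.988 -45.012 -135.000

wrist centre = target − a_3·(cos φ, sin φ) = (-1.3290, -10.4252)
cos θ_2 = (110.4506−2²−9²)/(2·2·9) = 0.7070; θ_2 = -45.0119° (elbow-down)
β = atan2(-10.4252,-1.3290) = -97.2649°; ψ = atan2(-6.3653,8.3626) = -37.2768°
θ_1 = β − ψ = -59.9881°
θ_3 = φ − θ_1 − θ_2 = -135.0001° (wrapped to (-180°,180°])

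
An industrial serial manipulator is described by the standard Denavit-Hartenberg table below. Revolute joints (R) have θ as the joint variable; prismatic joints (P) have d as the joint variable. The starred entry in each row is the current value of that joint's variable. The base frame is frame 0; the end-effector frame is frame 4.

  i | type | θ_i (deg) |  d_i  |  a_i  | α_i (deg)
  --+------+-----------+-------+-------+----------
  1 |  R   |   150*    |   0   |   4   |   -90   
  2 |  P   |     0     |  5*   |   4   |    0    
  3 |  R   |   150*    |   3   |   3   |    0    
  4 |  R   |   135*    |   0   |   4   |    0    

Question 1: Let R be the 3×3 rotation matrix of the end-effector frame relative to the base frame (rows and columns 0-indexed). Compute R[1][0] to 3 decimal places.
0.129

End-effector x-axis (col 0 of R) = (-0.2241,0.1294,0.9659)
R[1][0] = 0.1294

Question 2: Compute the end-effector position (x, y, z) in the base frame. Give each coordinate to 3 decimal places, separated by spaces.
after link 1: o_1 = (-3.4641, 2.0000, 0.0000)
after link 2: o_2 = (-9.4282, -0.3301, 0.0000)
after link 3: o_3 = (-8.6782, -4.2272, -1.5000)
after link 4: o_4 = (-9.5748, -3.7096, 2.3637)

-9.575 -3.710 2.364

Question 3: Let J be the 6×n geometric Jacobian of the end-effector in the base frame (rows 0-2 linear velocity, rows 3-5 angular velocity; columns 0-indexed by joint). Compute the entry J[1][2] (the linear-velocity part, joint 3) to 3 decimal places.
axis z_2 = (-0.5000,-0.8660,0.0000); lever o_n−o_2 = (-0.1466,-3.3795,2.3637)
cross product → J_v[:, 2] = (-2.0470,1.1819,1.5628)
J_ω[:, 2] = z_2
entry J[1][2] = 1.1819

1.182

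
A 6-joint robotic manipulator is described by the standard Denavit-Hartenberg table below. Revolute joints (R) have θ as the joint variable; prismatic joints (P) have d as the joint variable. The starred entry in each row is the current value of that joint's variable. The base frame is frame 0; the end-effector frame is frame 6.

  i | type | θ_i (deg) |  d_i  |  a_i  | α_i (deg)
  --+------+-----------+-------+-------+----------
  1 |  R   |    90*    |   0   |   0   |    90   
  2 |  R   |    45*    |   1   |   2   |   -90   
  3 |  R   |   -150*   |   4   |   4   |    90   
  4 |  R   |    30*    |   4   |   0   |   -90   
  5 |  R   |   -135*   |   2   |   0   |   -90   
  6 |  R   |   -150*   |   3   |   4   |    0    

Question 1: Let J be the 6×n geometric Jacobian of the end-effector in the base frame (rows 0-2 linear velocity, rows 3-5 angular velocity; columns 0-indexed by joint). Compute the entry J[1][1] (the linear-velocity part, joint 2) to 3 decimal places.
axis z_1 = (1.0000,-0.0000,0.0000); lever o_n−o_1 = (0.7993,-10.4267,3.3612)
cross product → J_v[:, 1] = (0.0000,-3.3612,-10.4267)
J_ω[:, 1] = z_1
entry J[1][1] = -3.3612

-3.361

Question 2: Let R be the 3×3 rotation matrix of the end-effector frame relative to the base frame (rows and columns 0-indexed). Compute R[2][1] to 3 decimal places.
0.733

End-effector y-axis (col 1 of R) = (-0.6758,-0.0777,0.7330)
R[2][1] = 0.7330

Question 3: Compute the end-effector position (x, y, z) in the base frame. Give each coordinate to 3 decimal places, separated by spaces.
0.799 -10.427 3.361

after link 1: o_1 = (0.0000, 0.0000, 0.0000)
after link 2: o_2 = (1.0000, 1.4142, 1.4142)
after link 3: o_3 = (3.0000, -3.8637, 1.7932)
after link 4: o_4 = (-0.4641, -5.2779, 0.3789)
after link 5: o_5 = (-0.9641, -5.8903, 2.2161)
after link 6: o_6 = (0.7993, -10.4267, 3.3612)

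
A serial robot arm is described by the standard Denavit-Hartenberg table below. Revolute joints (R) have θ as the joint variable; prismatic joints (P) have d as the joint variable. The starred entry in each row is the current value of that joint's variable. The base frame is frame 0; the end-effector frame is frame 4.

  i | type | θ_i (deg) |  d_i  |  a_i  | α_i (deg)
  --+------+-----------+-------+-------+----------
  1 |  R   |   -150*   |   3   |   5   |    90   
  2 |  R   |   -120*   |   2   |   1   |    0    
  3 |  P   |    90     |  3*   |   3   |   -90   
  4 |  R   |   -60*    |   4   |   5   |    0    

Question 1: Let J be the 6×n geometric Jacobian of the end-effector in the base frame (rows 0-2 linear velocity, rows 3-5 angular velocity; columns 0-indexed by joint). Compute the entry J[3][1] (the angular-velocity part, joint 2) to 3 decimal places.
axis z_1 = (-0.5000,0.8660,0.0000); lever o_n−o_1 = (-10.0891,4.9486,-0.1519)
cross product → J_v[:, 1] = (-0.1316,-0.0760,6.2631)
J_ω[:, 1] = z_1
entry J[3][1] = -0.5000

-0.500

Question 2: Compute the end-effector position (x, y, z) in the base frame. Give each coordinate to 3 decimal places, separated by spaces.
after link 1: o_1 = (-4.3301, -2.5000, 3.0000)
after link 2: o_2 = (-4.8971, -0.5179, 2.1340)
after link 3: o_3 = (-8.6471, 0.7811, 0.6340)
after link 4: o_4 = (-14.4192, 2.4486, 2.8481)

-14.419 2.449 2.848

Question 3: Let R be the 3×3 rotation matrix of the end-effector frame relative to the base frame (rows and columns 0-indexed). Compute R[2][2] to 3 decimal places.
0.866

End-effector z-axis (col 2 of R) = (-0.4330,-0.2500,0.8660)
R[2][2] = 0.8660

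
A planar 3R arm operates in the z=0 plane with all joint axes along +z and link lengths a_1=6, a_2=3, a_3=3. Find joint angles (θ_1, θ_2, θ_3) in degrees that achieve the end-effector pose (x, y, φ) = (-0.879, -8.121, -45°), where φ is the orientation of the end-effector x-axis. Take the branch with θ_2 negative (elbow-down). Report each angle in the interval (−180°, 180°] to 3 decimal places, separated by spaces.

-90.003 -90.003 135.006

wrist centre = target − a_3·(cos φ, sin φ) = (-3.0003, -5.9997)
cos θ_2 = (44.9981−6²−3²)/(2·6·3) = -0.0001; θ_2 = -90.0031° (elbow-down)
β = atan2(-5.9997,-3.0003) = -116.5687°; ψ = atan2(-3.0000,5.9998) = -26.5657°
θ_1 = β − ψ = -90.0031°
θ_3 = φ − θ_1 − θ_2 = 135.0061° (wrapped to (-180°,180°])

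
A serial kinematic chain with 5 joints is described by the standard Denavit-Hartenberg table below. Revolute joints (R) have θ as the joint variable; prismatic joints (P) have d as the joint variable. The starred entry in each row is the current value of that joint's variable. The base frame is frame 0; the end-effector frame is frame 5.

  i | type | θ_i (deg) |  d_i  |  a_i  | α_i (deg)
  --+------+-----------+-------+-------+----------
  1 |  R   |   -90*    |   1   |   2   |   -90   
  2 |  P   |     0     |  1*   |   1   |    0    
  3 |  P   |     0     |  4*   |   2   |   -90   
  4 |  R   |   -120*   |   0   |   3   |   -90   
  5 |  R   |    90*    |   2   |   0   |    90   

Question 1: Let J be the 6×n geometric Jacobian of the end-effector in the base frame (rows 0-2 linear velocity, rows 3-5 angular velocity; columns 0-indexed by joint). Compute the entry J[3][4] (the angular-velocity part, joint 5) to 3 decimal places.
0.500

axis z_4 = (0.5000,-0.8660,-0.0000); lever o_n−o_4 = (1.0000,-1.7321,0.0000)
cross product → J_v[:, 4] = (-0.0000,-0.0000,0.0000)
J_ω[:, 4] = z_4
entry J[3][4] = 0.5000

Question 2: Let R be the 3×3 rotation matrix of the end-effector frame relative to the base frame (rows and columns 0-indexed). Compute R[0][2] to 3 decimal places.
0.866

End-effector z-axis (col 2 of R) = (0.8660,0.5000,0.0000)
R[0][2] = 0.8660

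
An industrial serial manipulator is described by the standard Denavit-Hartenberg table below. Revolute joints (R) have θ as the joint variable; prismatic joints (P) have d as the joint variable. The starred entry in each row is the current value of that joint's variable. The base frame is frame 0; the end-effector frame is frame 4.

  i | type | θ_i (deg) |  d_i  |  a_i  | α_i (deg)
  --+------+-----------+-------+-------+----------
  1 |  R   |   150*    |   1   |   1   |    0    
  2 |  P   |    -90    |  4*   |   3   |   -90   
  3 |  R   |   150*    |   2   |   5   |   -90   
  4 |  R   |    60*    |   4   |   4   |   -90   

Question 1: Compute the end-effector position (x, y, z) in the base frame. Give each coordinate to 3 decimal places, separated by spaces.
after link 1: o_1 = (-0.8660, 0.5000, 1.0000)
after link 2: o_2 = (0.6340, 3.0981, 5.0000)
after link 3: o_3 = (-3.2631, 0.3481, 2.5000)
after link 4: o_4 = (-2.1292, -4.6160, 4.9641)

-2.129 -4.616 4.964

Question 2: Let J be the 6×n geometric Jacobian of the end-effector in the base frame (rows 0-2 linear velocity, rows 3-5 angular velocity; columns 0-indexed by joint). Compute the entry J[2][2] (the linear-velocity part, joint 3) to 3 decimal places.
axis z_2 = (-0.8660,0.5000,0.0000); lever o_n−o_2 = (-2.7631,-7.7141,-0.0359)
cross product → J_v[:, 2] = (-0.0179,-0.0311,8.0622)
J_ω[:, 2] = z_2
entry J[2][2] = 8.0622

8.062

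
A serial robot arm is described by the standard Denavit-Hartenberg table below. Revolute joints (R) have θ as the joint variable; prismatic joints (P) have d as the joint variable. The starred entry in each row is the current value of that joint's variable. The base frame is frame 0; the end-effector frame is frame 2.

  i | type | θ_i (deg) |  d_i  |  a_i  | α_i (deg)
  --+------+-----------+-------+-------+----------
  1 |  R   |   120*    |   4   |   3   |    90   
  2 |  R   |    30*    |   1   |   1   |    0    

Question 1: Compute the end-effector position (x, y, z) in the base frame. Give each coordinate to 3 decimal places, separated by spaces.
-1.067 3.848 4.500

after link 1: o_1 = (-1.5000, 2.5981, 4.0000)
after link 2: o_2 = (-1.0670, 3.8481, 4.5000)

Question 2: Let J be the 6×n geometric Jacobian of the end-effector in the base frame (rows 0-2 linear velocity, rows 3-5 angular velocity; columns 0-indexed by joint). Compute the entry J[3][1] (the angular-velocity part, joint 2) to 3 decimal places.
axis z_1 = (0.8660,0.5000,0.0000); lever o_n−o_1 = (0.4330,1.2500,0.5000)
cross product → J_v[:, 1] = (0.2500,-0.4330,0.8660)
J_ω[:, 1] = z_1
entry J[3][1] = 0.8660

0.866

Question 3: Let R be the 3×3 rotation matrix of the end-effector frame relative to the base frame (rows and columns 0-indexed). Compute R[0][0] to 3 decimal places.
End-effector x-axis (col 0 of R) = (-0.4330,0.7500,0.5000)
R[0][0] = -0.4330

-0.433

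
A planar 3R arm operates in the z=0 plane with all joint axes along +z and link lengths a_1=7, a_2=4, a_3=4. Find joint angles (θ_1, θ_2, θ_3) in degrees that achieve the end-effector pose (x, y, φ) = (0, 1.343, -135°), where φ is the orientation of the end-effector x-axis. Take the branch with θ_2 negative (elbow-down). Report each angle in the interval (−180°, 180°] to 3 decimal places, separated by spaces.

wrist centre = target − a_3·(cos φ, sin φ) = (2.8284, 4.1714)
cos θ_2 = (25.4008−7²−4²)/(2·7·4) = -0.7071; θ_2 = -135.0018° (elbow-down)
β = atan2(4.1714,2.8284) = 55.8609°; ψ = atan2(-2.8283,4.1715) = -34.1380°
θ_1 = β − ψ = 89.9988°
θ_3 = φ − θ_1 − θ_2 = -89.9970° (wrapped to (-180°,180°])

89.999 -135.002 -89.997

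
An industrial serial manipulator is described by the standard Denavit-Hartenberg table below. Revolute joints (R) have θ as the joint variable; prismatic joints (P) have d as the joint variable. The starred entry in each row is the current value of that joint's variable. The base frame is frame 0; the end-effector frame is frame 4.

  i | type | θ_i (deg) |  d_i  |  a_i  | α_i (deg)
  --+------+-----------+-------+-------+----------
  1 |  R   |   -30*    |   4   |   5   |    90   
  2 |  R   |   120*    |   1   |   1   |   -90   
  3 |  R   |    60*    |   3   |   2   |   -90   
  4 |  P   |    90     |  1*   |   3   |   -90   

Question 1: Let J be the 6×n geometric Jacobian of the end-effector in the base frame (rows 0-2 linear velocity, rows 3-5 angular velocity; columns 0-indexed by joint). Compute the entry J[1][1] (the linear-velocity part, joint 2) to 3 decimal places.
axis z_1 = (-0.5000,-0.8660,0.0000); lever o_n−o_1 = (0.1250,1.3505,0.9821)
cross product → J_v[:, 1] = (-0.8505,0.4910,-0.5670)
J_ω[:, 1] = z_1
entry J[1][1] = 0.4910

0.491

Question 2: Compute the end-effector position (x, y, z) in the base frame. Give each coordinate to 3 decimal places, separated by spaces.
4.455 -1.150 4.982

after link 1: o_1 = (4.3301, -2.5000, 4.0000)
after link 2: o_2 = (3.3971, -3.1160, 4.8660)
after link 3: o_3 = (1.5801, -0.0670, 4.2321)
after link 4: o_4 = (4.4551, -1.1495, 4.9821)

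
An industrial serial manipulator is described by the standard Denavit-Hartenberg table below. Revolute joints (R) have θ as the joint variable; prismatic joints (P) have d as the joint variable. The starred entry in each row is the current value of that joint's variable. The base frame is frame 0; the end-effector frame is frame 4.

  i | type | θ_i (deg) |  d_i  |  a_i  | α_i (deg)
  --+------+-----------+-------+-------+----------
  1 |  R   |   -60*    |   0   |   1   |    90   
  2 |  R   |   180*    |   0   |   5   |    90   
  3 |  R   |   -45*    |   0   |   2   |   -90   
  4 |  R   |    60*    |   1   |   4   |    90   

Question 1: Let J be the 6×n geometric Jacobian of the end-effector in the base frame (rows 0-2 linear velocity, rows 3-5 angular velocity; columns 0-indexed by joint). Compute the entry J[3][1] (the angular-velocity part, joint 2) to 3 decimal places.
axis z_1 = (-0.8660,-0.5000,0.0000); lever o_n−o_1 = (-2.4306,8.4526,-3.4641)
cross product → J_v[:, 1] = (1.7321,-3.0000,-8.5355)
J_ω[:, 1] = z_1
entry J[3][1] = -0.8660

-0.866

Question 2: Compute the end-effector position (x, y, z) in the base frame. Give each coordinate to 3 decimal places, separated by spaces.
after link 1: o_1 = (0.5000, -0.8660, 0.0000)
after link 2: o_2 = (-2.0000, 3.4641, 0.0000)
after link 3: o_3 = (-1.4824, 5.3960, 0.0000)
after link 4: o_4 = (-1.9306, 7.5866, -3.4641)

-1.931 7.587 -3.464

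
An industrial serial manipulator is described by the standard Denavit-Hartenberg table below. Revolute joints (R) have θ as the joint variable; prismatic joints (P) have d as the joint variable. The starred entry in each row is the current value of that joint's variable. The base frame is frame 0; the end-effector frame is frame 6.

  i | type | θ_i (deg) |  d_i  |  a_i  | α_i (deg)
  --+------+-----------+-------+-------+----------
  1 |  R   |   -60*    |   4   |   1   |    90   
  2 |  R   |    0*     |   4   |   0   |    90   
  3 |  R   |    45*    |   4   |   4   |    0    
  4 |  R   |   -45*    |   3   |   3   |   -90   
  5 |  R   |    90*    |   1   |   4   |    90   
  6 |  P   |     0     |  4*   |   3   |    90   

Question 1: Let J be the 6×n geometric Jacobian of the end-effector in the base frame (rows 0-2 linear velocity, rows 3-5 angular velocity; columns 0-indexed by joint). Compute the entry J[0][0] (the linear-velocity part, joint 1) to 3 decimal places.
13.292

axis z_0 = ẑ; lever o_n−o_0 = (-1.3654,-13.2919,4.0000)
cross product → J_v[:, 0] = (13.2919,-1.3654,0.0000)
J_ω[:, 0] = z_0
entry J[0][0] = 13.2919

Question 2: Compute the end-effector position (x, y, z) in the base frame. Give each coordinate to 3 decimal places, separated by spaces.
after link 1: o_1 = (0.5000, -0.8660, 4.0000)
after link 2: o_2 = (-2.9641, -2.8660, 4.0000)
after link 3: o_3 = (-3.9994, -6.7297, 0.0000)
after link 4: o_4 = (-2.4994, -9.3278, -3.0000)
after link 5: o_5 = (-3.3654, -9.8278, 1.0000)
after link 6: o_6 = (-1.3654, -13.2919, 4.0000)

-1.365 -13.292 4.000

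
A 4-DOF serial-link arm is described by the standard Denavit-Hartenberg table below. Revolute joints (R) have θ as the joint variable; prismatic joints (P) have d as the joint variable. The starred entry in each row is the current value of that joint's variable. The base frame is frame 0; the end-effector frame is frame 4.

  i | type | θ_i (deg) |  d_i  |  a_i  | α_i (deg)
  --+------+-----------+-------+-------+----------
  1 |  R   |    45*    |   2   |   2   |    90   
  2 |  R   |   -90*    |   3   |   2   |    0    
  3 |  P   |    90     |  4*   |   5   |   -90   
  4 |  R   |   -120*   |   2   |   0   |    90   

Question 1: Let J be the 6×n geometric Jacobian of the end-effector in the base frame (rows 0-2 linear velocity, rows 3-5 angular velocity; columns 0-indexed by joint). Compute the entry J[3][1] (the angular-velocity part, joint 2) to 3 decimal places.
axis z_1 = (0.7071,-0.7071,0.0000); lever o_n−o_1 = (8.4853,-1.4142,0.0000)
cross product → J_v[:, 1] = (-0.0000,0.0000,5.0000)
J_ω[:, 1] = z_1
entry J[3][1] = 0.7071

0.707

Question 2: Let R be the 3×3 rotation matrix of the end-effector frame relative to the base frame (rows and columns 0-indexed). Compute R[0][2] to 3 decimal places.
End-effector z-axis (col 2 of R) = (-0.9659,-0.2588,0.0000)
R[0][2] = -0.9659

-0.966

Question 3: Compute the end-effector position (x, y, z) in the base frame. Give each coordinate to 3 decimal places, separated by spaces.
after link 1: o_1 = (1.4142, 1.4142, 2.0000)
after link 2: o_2 = (3.5355, -0.7071, 0.0000)
after link 3: o_3 = (9.8995, -0.0000, 0.0000)
after link 4: o_4 = (9.8995, -0.0000, 2.0000)

9.899 -0.000 2.000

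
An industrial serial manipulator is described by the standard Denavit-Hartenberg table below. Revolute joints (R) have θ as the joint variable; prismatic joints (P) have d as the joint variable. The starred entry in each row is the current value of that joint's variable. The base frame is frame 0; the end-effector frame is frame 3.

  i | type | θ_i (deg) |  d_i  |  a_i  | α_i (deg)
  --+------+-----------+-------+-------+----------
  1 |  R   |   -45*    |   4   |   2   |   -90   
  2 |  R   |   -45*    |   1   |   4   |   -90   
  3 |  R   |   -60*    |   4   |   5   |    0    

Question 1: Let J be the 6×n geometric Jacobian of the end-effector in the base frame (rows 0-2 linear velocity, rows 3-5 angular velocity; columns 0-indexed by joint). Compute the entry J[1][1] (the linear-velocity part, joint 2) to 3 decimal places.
axis z_1 = (0.7071,0.7071,0.0000); lever o_n−o_1 = (9.0190,-1.4810,1.7678)
cross product → J_v[:, 1] = (1.2500,-1.2500,-7.4246)
J_ω[:, 1] = z_1
entry J[1][1] = -1.2500

-1.250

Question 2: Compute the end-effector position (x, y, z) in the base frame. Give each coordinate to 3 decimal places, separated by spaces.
10.433 -2.895 5.768

after link 1: o_1 = (1.4142, -1.4142, 4.0000)
after link 2: o_2 = (4.1213, -2.7071, 6.8284)
after link 3: o_3 = (10.4332, -2.8952, 5.7678)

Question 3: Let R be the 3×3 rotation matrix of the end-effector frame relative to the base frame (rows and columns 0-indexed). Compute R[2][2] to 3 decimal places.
-0.707

End-effector z-axis (col 2 of R) = (0.5000,-0.5000,-0.7071)
R[2][2] = -0.7071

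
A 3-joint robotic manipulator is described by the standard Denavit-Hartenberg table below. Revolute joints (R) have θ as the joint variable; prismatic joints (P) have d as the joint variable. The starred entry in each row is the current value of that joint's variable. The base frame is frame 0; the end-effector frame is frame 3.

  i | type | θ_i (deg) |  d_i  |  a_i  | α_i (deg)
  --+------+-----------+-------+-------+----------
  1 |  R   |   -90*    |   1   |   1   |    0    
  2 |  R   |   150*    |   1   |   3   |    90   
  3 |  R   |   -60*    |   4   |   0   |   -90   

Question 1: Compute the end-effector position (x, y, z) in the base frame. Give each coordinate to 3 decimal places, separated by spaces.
4.964 -0.402 2.000

after link 1: o_1 = (0.0000, -1.0000, 1.0000)
after link 2: o_2 = (1.5000, 1.5981, 2.0000)
after link 3: o_3 = (4.9641, -0.4019, 2.0000)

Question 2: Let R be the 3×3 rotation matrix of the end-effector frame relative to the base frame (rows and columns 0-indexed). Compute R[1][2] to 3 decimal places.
0.750

End-effector z-axis (col 2 of R) = (0.4330,0.7500,0.5000)
R[1][2] = 0.7500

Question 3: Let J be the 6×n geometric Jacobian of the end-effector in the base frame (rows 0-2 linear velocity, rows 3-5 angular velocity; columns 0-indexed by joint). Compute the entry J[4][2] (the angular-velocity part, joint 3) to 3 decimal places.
axis z_2 = (0.8660,-0.5000,0.0000); lever o_n−o_2 = (3.4641,-2.0000,0.0000)
cross product → J_v[:, 2] = (-0.0000,-0.0000,-0.0000)
J_ω[:, 2] = z_2
entry J[4][2] = -0.5000

-0.500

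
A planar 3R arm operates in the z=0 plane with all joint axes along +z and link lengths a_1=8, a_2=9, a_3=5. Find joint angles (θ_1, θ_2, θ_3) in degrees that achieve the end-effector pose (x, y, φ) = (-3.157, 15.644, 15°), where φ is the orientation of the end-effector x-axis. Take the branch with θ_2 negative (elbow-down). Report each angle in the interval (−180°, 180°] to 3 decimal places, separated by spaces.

135.002 -30.001 -90.001

wrist centre = target − a_3·(cos φ, sin φ) = (-7.9866, 14.3499)
cos θ_2 = (269.7060−8²−9²)/(2·8·9) = 0.8660; θ_2 = -30.0013° (elbow-down)
β = atan2(14.3499,-7.9866) = 119.0987°; ψ = atan2(-4.5002,15.7941) = -15.9037°
θ_1 = β − ψ = 135.0024°
θ_3 = φ − θ_1 − θ_2 = -90.0011° (wrapped to (-180°,180°])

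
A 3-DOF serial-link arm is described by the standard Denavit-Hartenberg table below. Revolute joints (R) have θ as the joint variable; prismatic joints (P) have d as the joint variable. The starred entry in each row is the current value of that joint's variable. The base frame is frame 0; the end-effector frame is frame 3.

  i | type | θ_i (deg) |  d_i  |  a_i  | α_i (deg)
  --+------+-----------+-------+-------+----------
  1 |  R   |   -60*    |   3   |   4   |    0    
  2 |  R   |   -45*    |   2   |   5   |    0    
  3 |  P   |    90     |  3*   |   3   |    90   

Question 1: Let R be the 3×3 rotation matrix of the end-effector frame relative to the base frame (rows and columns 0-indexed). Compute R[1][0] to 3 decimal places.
End-effector x-axis (col 0 of R) = (0.9659,-0.2588,0.0000)
R[1][0] = -0.2588

-0.259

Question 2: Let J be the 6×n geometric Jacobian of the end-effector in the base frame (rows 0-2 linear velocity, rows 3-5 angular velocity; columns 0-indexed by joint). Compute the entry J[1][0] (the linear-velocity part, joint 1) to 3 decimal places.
axis z_0 = ẑ; lever o_n−o_0 = (3.6037,-9.0702,8.0000)
cross product → J_v[:, 0] = (9.0702,3.6037,-0.0000)
J_ω[:, 0] = z_0
entry J[1][0] = 3.6037

3.604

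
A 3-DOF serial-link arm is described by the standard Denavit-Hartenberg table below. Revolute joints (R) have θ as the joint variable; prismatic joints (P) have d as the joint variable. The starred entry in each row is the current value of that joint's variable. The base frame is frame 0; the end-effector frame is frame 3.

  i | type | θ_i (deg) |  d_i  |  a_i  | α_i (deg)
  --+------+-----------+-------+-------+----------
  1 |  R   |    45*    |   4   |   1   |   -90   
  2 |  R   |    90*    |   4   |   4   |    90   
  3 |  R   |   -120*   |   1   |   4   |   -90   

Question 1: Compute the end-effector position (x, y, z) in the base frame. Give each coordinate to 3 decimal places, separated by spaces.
1.035 1.793 2.000

after link 1: o_1 = (0.7071, 0.7071, 4.0000)
after link 2: o_2 = (-2.1213, 3.5355, 0.0000)
after link 3: o_3 = (1.0353, 1.7932, 2.0000)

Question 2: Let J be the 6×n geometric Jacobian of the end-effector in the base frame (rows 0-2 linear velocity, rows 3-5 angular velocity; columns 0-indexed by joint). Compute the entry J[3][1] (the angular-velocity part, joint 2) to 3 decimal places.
axis z_1 = (-0.7071,0.7071,0.0000); lever o_n−o_1 = (0.3282,1.0860,-2.0000)
cross product → J_v[:, 1] = (-1.4142,-1.4142,-1.0000)
J_ω[:, 1] = z_1
entry J[3][1] = -0.7071

-0.707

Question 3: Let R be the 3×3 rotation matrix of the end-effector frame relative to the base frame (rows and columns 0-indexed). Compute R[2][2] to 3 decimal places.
End-effector z-axis (col 2 of R) = (0.3536,-0.3536,-0.8660)
R[2][2] = -0.8660

-0.866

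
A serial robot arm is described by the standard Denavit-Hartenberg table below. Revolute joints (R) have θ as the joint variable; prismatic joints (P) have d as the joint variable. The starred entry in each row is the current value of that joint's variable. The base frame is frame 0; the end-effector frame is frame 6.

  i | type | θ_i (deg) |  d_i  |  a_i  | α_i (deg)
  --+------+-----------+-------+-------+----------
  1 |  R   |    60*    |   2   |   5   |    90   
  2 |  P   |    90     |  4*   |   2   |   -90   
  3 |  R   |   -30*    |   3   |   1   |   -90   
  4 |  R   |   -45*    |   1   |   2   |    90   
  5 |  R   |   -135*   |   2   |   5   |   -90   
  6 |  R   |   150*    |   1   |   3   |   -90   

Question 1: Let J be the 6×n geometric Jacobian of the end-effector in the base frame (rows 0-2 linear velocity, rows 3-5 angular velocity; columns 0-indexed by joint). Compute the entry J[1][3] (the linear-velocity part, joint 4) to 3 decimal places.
axis z_3 = (-0.7500,0.4330,0.5000); lever o_n−o_3 = (0.6765,-1.6224,-0.3913)
cross product → J_v[:, 3] = (0.6418,0.0448,0.9239)
J_ω[:, 3] = z_3
entry J[1][3] = 0.0448

0.045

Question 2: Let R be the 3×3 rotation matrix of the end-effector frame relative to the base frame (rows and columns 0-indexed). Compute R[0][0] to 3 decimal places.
-0.158

End-effector x-axis (col 0 of R) = (-0.1584,-0.0003,0.9874)
R[0][0] = -0.1584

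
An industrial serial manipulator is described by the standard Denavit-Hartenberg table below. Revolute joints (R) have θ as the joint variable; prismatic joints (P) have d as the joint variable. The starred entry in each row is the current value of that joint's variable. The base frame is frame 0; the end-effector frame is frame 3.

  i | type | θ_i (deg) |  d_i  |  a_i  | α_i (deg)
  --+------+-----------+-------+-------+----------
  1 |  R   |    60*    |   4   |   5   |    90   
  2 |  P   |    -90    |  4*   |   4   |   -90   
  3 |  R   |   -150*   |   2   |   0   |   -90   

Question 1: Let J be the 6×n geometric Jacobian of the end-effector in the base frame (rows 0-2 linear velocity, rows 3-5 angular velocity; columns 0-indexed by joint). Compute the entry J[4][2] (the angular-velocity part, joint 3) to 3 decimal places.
axis z_2 = (0.5000,0.8660,0.0000); lever o_n−o_2 = (1.0000,1.7321,0.0000)
cross product → J_v[:, 2] = (-0.0000,0.0000,0.0000)
J_ω[:, 2] = z_2
entry J[4][2] = 0.8660

0.866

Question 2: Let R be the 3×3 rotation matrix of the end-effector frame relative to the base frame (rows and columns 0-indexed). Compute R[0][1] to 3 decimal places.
-0.500

End-effector y-axis (col 1 of R) = (-0.5000,-0.8660,-0.0000)
R[0][1] = -0.5000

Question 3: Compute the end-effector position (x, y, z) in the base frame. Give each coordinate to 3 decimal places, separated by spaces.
6.964 4.062 0.000

after link 1: o_1 = (2.5000, 4.3301, 4.0000)
after link 2: o_2 = (5.9641, 2.3301, 0.0000)
after link 3: o_3 = (6.9641, 4.0622, 0.0000)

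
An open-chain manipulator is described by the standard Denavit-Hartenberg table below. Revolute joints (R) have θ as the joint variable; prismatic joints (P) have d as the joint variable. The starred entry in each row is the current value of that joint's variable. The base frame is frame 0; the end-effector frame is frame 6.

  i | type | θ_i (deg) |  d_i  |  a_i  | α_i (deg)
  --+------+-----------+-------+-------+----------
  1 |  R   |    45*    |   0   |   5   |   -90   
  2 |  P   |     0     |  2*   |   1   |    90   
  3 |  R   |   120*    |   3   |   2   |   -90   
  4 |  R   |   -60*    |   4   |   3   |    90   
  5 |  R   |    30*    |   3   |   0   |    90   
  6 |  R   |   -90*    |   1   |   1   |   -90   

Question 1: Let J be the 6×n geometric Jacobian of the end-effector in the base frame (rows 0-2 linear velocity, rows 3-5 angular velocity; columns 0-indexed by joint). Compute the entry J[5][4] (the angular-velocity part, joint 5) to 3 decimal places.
0.500

axis z_4 = (0.8365,-0.2241,0.5000); lever o_n−o_4 = (1.6557,0.4529,1.4330)
cross product → J_v[:, 4] = (-0.5477,-0.3709,0.7500)
J_ω[:, 4] = z_4
entry J[5][4] = 0.5000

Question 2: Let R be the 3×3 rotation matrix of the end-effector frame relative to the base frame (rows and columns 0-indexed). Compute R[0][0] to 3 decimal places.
-0.837

End-effector x-axis (col 0 of R) = (-0.8365,0.2241,-0.5000)
R[0][0] = -0.8365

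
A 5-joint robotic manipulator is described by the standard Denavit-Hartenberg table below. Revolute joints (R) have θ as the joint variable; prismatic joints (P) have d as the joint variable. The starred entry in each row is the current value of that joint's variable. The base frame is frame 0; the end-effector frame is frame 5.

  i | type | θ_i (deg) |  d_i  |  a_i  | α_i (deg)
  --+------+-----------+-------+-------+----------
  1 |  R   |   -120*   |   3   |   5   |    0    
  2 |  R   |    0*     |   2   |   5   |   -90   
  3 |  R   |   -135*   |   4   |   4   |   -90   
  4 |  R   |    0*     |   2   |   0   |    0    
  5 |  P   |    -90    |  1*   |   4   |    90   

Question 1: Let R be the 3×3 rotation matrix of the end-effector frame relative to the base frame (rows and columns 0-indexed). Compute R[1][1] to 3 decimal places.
End-effector y-axis (col 1 of R) = (-0.3536,-0.6124,0.7071)
R[1][1] = -0.6124

-0.612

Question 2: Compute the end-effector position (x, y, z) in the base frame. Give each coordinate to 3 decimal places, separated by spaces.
after link 1: o_1 = (-2.5000, -4.3301, 3.0000)
after link 2: o_2 = (-5.0000, -8.6603, 5.0000)
after link 3: o_3 = (-0.1217, -8.2108, 7.8284)
after link 4: o_4 = (-0.8288, -9.4355, 9.2426)
after link 5: o_5 = (2.2818, -12.0479, 9.9497)

2.282 -12.048 9.950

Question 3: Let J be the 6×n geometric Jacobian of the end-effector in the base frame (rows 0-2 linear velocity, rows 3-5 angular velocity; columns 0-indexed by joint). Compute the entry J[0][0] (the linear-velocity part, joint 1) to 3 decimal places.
12.048

axis z_0 = ẑ; lever o_n−o_0 = (2.2818,-12.0479,9.9497)
cross product → J_v[:, 0] = (12.0479,2.2818,-0.0000)
J_ω[:, 0] = z_0
entry J[0][0] = 12.0479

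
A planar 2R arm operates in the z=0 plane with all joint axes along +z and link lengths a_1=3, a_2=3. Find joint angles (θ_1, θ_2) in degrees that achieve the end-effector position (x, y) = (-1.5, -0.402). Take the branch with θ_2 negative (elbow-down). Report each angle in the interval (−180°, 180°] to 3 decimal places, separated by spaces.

cos θ_2 = (2.4116−3²−3²)/(2·3·3) = -0.8660; θ_2 = -149.9996° (elbow-down)
β = atan2(-0.4020,-1.5000) = -164.9973°; ψ = atan2(-1.5000,0.4019) = -74.9998°
θ_1 = β − ψ = -89.9975°

-89.997 -150.000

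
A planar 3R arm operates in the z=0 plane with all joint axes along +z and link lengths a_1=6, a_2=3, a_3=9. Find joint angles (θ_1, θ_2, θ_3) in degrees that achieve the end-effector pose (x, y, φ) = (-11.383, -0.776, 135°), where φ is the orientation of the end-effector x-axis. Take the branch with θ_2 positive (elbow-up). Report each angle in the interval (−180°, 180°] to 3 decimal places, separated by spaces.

wrist centre = target − a_3·(cos φ, sin φ) = (-5.0190, -7.1400)
cos θ_2 = (76.1698−6²−3²)/(2·6·3) = 0.8658; θ_2 = 30.0227° (elbow-up)
β = atan2(-7.1400,-5.0190) = -125.1053°; ψ = atan2(1.5010,8.5975) = 9.9034°
θ_1 = β − ψ = -135.0087°
θ_3 = φ − θ_1 − θ_2 = -120.0139° (wrapped to (-180°,180°])

-135.009 30.023 -120.014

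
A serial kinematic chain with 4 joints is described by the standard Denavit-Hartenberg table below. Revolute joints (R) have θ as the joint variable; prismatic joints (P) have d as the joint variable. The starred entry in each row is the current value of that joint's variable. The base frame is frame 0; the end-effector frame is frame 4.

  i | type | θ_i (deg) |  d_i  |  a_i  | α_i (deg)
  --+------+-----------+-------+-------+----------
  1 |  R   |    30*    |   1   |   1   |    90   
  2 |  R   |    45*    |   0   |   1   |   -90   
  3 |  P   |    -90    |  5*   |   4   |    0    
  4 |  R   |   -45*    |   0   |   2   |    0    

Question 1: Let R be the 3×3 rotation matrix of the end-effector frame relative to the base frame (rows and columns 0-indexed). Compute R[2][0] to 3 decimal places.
-0.500

End-effector x-axis (col 0 of R) = (-0.0795,-0.8624,-0.5000)
R[2][0] = -0.5000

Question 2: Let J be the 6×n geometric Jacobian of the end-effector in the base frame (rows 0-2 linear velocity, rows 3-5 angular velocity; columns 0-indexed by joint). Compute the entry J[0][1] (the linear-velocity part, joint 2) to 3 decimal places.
axis z_1 = (0.5000,-0.8660,0.0000); lever o_n−o_1 = (-0.6084,-6.6031,3.2426)
cross product → J_v[:, 1] = (-2.8082,-1.6213,-3.8284)
J_ω[:, 1] = z_1
entry J[0][1] = -2.8082

-2.808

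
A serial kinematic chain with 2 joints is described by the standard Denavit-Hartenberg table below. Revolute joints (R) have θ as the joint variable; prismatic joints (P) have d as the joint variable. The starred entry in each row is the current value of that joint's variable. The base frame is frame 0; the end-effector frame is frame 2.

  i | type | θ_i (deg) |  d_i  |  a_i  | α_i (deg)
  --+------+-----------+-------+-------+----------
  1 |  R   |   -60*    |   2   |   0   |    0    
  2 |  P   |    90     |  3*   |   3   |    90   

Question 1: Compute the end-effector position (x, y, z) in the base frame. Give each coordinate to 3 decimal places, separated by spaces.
after link 1: o_1 = (0.0000, 0.0000, 2.0000)
after link 2: o_2 = (2.5981, 1.5000, 5.0000)

2.598 1.500 5.000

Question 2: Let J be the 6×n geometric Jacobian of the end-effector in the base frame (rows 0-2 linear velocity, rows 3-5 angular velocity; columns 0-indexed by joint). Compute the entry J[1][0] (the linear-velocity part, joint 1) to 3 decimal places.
axis z_0 = ẑ; lever o_n−o_0 = (2.5981,1.5000,5.0000)
cross product → J_v[:, 0] = (-1.5000,2.5981,0.0000)
J_ω[:, 0] = z_0
entry J[1][0] = 2.5981

2.598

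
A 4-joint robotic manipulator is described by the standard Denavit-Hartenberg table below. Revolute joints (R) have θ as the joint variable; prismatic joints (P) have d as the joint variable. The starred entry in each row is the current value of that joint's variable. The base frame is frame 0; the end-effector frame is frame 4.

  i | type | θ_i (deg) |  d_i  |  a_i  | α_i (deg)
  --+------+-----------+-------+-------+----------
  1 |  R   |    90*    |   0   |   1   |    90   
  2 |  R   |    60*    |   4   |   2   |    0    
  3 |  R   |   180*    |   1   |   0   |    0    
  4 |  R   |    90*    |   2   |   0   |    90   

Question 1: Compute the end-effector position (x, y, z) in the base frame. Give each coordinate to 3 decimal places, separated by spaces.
7.000 2.000 1.732

after link 1: o_1 = (0.0000, 1.0000, 0.0000)
after link 2: o_2 = (4.0000, 2.0000, 1.7321)
after link 3: o_3 = (5.0000, 2.0000, 1.7321)
after link 4: o_4 = (7.0000, 2.0000, 1.7321)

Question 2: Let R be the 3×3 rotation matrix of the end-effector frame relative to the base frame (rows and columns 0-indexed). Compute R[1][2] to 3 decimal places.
-0.500

End-effector z-axis (col 2 of R) = (0.0000,-0.5000,-0.8660)
R[1][2] = -0.5000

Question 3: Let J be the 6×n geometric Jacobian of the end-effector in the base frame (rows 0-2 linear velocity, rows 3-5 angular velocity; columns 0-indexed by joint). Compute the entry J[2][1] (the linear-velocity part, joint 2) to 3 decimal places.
1.000

axis z_1 = (1.0000,-0.0000,0.0000); lever o_n−o_1 = (7.0000,1.0000,1.7321)
cross product → J_v[:, 1] = (-0.0000,-1.7321,1.0000)
J_ω[:, 1] = z_1
entry J[2][1] = 1.0000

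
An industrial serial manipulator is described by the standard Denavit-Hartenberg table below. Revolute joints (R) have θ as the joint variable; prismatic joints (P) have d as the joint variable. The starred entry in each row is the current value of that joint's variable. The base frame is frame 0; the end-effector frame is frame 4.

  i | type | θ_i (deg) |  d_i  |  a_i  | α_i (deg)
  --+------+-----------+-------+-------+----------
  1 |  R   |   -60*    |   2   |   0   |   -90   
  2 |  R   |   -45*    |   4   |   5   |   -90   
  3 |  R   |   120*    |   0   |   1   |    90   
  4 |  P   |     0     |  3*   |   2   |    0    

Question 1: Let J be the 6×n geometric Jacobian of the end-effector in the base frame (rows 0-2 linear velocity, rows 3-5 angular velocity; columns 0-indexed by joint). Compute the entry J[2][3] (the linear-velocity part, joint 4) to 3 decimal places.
prismatic axis z_3 = (-0.1268,-0.7803,0.6124)
J_v[:, 3] = z_3; J_ω[:, 3] = (0,0,0)
entry J[2][3] = 0.6124

0.612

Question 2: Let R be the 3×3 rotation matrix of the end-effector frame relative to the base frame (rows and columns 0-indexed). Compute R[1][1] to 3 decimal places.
End-effector y-axis (col 1 of R) = (0.3536,-0.6124,-0.7071)
R[1][1] = -0.6124

-0.612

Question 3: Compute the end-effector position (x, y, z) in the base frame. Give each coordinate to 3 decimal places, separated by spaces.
2.071 -3.783 6.312

after link 1: o_1 = (0.0000, 0.0000, 2.0000)
after link 2: o_2 = (5.2319, -1.0619, 5.5355)
after link 3: o_3 = (4.3051, -1.1887, 5.1820)
after link 4: o_4 = (2.0711, -3.7833, 6.3120)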